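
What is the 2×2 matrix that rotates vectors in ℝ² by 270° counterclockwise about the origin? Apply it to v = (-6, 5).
R = [[0, 1], [-1, 0]]; R·v = (5, 6)

A counterclockwise rotation by angle θ in ℝ² has matrix R(θ) = [[cos θ, -sin θ], [sin θ, cos θ]].
For θ = 270°: cos θ = 0, sin θ = -1.
R(270°) = [[0, 1], [-1, 0]].
R·v = [0·-6 + (1)·5, -1·-6 + 0·5] = (5, 6).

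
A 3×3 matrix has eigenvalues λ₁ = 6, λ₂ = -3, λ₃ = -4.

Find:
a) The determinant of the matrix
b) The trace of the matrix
det = 72, trace = -1

Two standard eigenvalue identities:
- det(A) equals the product of the eigenvalues (counted with multiplicity).
- trace(A) equals the sum of the eigenvalues.
det(A) = (6)*(-3)*(-4) = 72.
trace(A) = 6 - 3 - 4 = -1.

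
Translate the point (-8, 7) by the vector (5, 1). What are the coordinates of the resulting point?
(-3, 8)

Translation by (5, 1):
x' = -8 + 5 = -3
y' = 7 + 1 = 8
Homogeneous matrix: [[1, 0, 5], [0, 1, 1], [0, 0, 1]]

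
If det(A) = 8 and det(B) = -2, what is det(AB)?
-16

Use the multiplicative property of determinants: det(AB) = det(A)*det(B).
det(AB) = (8)*(-2) = -16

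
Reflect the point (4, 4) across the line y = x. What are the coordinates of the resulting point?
(4, 4)

Reflection across line y = x: (4, 4) → (4, 4)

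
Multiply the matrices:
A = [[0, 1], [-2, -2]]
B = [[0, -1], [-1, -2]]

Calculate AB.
[[-1, -2], [2, 6]]

Each entry (i,j) of AB = sum over k of A[i][k]*B[k][j].
(AB)[0][0] = (0)*(0) + (1)*(-1) = -1
(AB)[0][1] = (0)*(-1) + (1)*(-2) = -2
(AB)[1][0] = (-2)*(0) + (-2)*(-1) = 2
(AB)[1][1] = (-2)*(-1) + (-2)*(-2) = 6
AB = [[-1, -2], [2, 6]]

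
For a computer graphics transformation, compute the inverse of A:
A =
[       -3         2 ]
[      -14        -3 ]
det(A) = 37
A⁻¹ =
[    -3/37     -2/37 ]
[    14/37     -3/37 ]

For a 2×2 matrix A = [[a, b], [c, d]] with det(A) ≠ 0, A⁻¹ = (1/det(A)) * [[d, -b], [-c, a]].
det(A) = (-3)*(-3) - (2)*(-14) = 9 + 28 = 37.
A⁻¹ = (1/37) * [[-3, -2], [14, -3]].
Dividing each entry by 37 and reducing:
A⁻¹ =
[    -3/37     -2/37 ]
[    14/37     -3/37 ]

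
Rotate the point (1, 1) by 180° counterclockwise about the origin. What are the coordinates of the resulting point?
(-1, -1)

Rotation matrix R(θ) = [[cos θ, -sin θ], [sin θ, cos θ]]; for θ = 180°:
R = [[-1, 0], [0, -1]]
Result: R × [1, 1]ᵀ = [-1·1 + (0)·1, 0·1 + (-1)·1]ᵀ = (-1, -1)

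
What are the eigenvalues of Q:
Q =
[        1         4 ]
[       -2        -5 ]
λ = -3, -1

Solve det(Q - λI) = 0. For a 2×2 matrix the characteristic equation is λ² - (trace)λ + det = 0.
trace(Q) = a + d = 1 - 5 = -4.
det(Q) = a*d - b*c = (1)*(-5) - (4)*(-2) = -5 + 8 = 3.
Characteristic equation: λ² - (-4)λ + (3) = 0.
Discriminant = (-4)² - 4*(3) = 16 - 12 = 4.
λ = (-4 ± √4) / 2 = (-4 ± 2) / 2 = -3, -1.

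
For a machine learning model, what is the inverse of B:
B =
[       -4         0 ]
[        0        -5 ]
det(B) = 20
B⁻¹ =
[     -1/4         0 ]
[        0      -1/5 ]

For a 2×2 matrix B = [[a, b], [c, d]] with det(B) ≠ 0, B⁻¹ = (1/det(B)) * [[d, -b], [-c, a]].
det(B) = (-4)*(-5) - (0)*(0) = 20 - 0 = 20.
B⁻¹ = (1/20) * [[-5, 0], [0, -4]].
Dividing each entry by 20 and reducing:
B⁻¹ =
[     -1/4         0 ]
[        0      -1/5 ]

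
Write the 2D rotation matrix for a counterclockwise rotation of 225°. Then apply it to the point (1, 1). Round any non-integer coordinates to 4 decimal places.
R = [[-√2/2, √2/2], [-√2/2, -√2/2]]; R·(1, 1) = (0.0000, -1.4142)

Rotation matrix formula: R(θ) = [[cos θ, -sin θ], [sin θ, cos θ]]
For θ = 225°:
cos(225°) = -√2/2
sin(225°) = -√2/2
R = [[-√2/2, √2/2], [-√2/2, -√2/2]]
Apply to (1, 1): [-√2/2·1 + (√2/2)·1, -√2/2·1 + -√2/2·1] = (0.0000, -1.4142)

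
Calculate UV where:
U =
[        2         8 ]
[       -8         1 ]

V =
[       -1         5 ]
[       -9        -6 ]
UV =
[      -74       -38 ]
[       -1       -46 ]

Matrix multiplication: (UV)[i][j] = sum over k of U[i][k] * V[k][j].
  (UV)[0][0] = (2)*(-1) + (8)*(-9) = -74
  (UV)[0][1] = (2)*(5) + (8)*(-6) = -38
  (UV)[1][0] = (-8)*(-1) + (1)*(-9) = -1
  (UV)[1][1] = (-8)*(5) + (1)*(-6) = -46
UV =
[      -74       -38 ]
[       -1       -46 ]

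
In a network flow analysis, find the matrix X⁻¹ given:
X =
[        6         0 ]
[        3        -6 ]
det(X) = -36
X⁻¹ =
[      1/6         0 ]
[     1/12      -1/6 ]

For a 2×2 matrix X = [[a, b], [c, d]] with det(X) ≠ 0, X⁻¹ = (1/det(X)) * [[d, -b], [-c, a]].
det(X) = (6)*(-6) - (0)*(3) = -36 - 0 = -36.
X⁻¹ = (1/-36) * [[-6, 0], [-3, 6]].
Dividing each entry by -36 and reducing:
X⁻¹ =
[      1/6         0 ]
[     1/12      -1/6 ]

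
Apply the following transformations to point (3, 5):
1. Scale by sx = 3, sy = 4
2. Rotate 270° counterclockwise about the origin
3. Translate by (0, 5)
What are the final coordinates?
(20, -4)

Step 1: Scale → (9, 20)
Step 2: Rotate 270° → (20, -9)
Step 3: Translate → (20, -4)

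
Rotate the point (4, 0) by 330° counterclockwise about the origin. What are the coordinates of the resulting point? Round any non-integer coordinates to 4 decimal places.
(3.4641, -2.0000)

Rotation matrix R(θ) = [[cos θ, -sin θ], [sin θ, cos θ]]; for θ = 330°:
R = [[√3/2, 1/2], [-1/2, √3/2]]
Result: R × [4, 0]ᵀ = [√3/2·4 + (1/2)·0, -1/2·4 + (√3/2)·0]ᵀ = (3.4641, -2.0000)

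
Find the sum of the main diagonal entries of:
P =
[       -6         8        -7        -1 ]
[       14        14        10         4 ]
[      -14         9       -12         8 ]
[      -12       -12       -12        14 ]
tr(P) = -6 + 14 - 12 + 14 = 10

The trace of a square matrix is the sum of its diagonal entries.
Diagonal entries of P: P[0][0] = -6, P[1][1] = 14, P[2][2] = -12, P[3][3] = 14.
tr(P) = -6 + 14 - 12 + 14 = 10.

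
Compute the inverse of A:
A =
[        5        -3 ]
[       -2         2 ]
det(A) = 4
A⁻¹ =
[      1/2       3/4 ]
[      1/2       5/4 ]

For a 2×2 matrix A = [[a, b], [c, d]] with det(A) ≠ 0, A⁻¹ = (1/det(A)) * [[d, -b], [-c, a]].
det(A) = (5)*(2) - (-3)*(-2) = 10 - 6 = 4.
A⁻¹ = (1/4) * [[2, 3], [2, 5]].
Dividing each entry by 4 and reducing:
A⁻¹ =
[      1/2       3/4 ]
[      1/2       5/4 ]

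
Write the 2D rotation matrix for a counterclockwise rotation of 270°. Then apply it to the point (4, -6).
R = [[0, 1], [-1, 0]]; R·(4, -6) = (-6, -4)

Rotation matrix formula: R(θ) = [[cos θ, -sin θ], [sin θ, cos θ]]
For θ = 270°:
cos(270°) = 0
sin(270°) = -1
R = [[0, 1], [-1, 0]]
Apply to (4, -6): [0·4 + (1)·-6, -1·4 + 0·-6] = (-6, -4)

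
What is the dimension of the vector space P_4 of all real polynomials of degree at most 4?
Dimension = 5

A polynomial of degree at most 4 can be written as a₀ + a₁x + a₂x² + … + a_4x^4, with 5 free coefficients a₀, …, a_4.
The set {1, x, x², …, x^4} is a basis: it spans P_4 (every such polynomial is a linear combination of these) and is linearly independent (a polynomial is zero iff all its coefficients are zero).
Therefore dim(P_4) = 4 + 1 = 5.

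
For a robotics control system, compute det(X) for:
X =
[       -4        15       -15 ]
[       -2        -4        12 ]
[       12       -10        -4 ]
det(X) = 476

Expand along row 0 (cofactor expansion): det(X) = a*(e*i - f*h) - b*(d*i - f*g) + c*(d*h - e*g), where the 3×3 is [[a, b, c], [d, e, f], [g, h, i]].
Minor M_00 = (-4)*(-4) - (12)*(-10) = 16 + 120 = 136.
Minor M_01 = (-2)*(-4) - (12)*(12) = 8 - 144 = -136.
Minor M_02 = (-2)*(-10) - (-4)*(12) = 20 + 48 = 68.
det(X) = (-4)*(136) - (15)*(-136) + (-15)*(68) = -544 + 2040 - 1020 = 476.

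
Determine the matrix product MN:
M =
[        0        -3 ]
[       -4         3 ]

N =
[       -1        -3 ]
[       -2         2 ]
MN =
[        6        -6 ]
[       -2        18 ]

Matrix multiplication: (MN)[i][j] = sum over k of M[i][k] * N[k][j].
  (MN)[0][0] = (0)*(-1) + (-3)*(-2) = 6
  (MN)[0][1] = (0)*(-3) + (-3)*(2) = -6
  (MN)[1][0] = (-4)*(-1) + (3)*(-2) = -2
  (MN)[1][1] = (-4)*(-3) + (3)*(2) = 18
MN =
[        6        -6 ]
[       -2        18 ]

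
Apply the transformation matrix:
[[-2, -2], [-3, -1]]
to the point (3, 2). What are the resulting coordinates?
(-10, -11)

Matrix multiplication:
[[-2, -2], [-3, -1]] × [3, 2]ᵀ
= [-2×3 + -2×2, -3×3 + -1×2]ᵀ
= [-10.0000, -11.0000]ᵀ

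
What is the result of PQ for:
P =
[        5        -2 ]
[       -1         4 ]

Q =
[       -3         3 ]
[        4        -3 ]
PQ =
[      -23        21 ]
[       19       -15 ]

Matrix multiplication: (PQ)[i][j] = sum over k of P[i][k] * Q[k][j].
  (PQ)[0][0] = (5)*(-3) + (-2)*(4) = -23
  (PQ)[0][1] = (5)*(3) + (-2)*(-3) = 21
  (PQ)[1][0] = (-1)*(-3) + (4)*(4) = 19
  (PQ)[1][1] = (-1)*(3) + (4)*(-3) = -15
PQ =
[      -23        21 ]
[       19       -15 ]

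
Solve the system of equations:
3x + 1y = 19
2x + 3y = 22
x = 5, y = 4

Use elimination (row reduction):
Equation 1: 3x + 1y = 19.
Equation 2: 2x + 3y = 22.
Multiply Eq1 by 2 and Eq2 by 3: 6x + 2y = 38;  6x + 9y = 66.
Subtract: (7)y = 28, so y = 4.
Back-substitute into Eq1: 3x + 1*(4) = 19, so x = 5.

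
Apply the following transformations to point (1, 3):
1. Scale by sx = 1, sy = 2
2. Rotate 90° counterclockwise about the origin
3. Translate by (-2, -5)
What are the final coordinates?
(-8, -4)

Step 1: Scale → (1, 6)
Step 2: Rotate 90° → (-6, 1)
Step 3: Translate → (-8, -4)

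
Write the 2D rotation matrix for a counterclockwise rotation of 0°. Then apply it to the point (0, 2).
R = [[1, 0], [0, 1]]; R·(0, 2) = (0, 2)

Rotation matrix formula: R(θ) = [[cos θ, -sin θ], [sin θ, cos θ]]
For θ = 0°:
cos(0°) = 1
sin(0°) = 0
R = [[1, 0], [0, 1]]
Apply to (0, 2): [1·0 + (0)·2, 0·0 + 1·2] = (0, 2)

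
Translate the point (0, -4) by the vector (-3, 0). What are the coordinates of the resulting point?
(-3, -4)

Translation by (-3, 0):
x' = 0 + -3 = -3
y' = -4 + 0 = -4
Homogeneous matrix: [[1, 0, -3], [0, 1, 0], [0, 0, 1]]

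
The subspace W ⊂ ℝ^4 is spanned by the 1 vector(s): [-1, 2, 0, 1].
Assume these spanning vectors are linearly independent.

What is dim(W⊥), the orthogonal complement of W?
dim(W⊥) = 3

For any subspace W of ℝ^n, dim(W) + dim(W⊥) = n (the whole-space dimension).
Here the given 1 vectors are linearly independent, so dim(W) = 1.
Thus dim(W⊥) = n - dim(W) = 4 - 1 = 3.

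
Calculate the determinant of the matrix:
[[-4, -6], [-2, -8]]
20

For a 2×2 matrix [[a, b], [c, d]], det = ad - bc
det = (-4)(-8) - (-6)(-2) = 32 - 12 = 20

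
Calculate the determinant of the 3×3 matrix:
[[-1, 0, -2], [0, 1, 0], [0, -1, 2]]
-2

Expansion along first row:
det = -1·det([[1,0],[-1,2]]) - 0·det([[0,0],[0,2]]) + -2·det([[0,1],[0,-1]])
    = -1·(1·2 - 0·-1) - 0·(0·2 - 0·0) + -2·(0·-1 - 1·0)
    = -1·2 - 0·0 + -2·0
    = -2 + 0 + 0 = -2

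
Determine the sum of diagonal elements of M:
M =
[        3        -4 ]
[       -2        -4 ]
tr(M) = 3 - 4 = -1

The trace of a square matrix is the sum of its diagonal entries.
Diagonal entries of M: M[0][0] = 3, M[1][1] = -4.
tr(M) = 3 - 4 = -1.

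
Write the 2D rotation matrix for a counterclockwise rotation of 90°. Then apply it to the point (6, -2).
R = [[0, -1], [1, 0]]; R·(6, -2) = (2, 6)

Rotation matrix formula: R(θ) = [[cos θ, -sin θ], [sin θ, cos θ]]
For θ = 90°:
cos(90°) = 0
sin(90°) = 1
R = [[0, -1], [1, 0]]
Apply to (6, -2): [0·6 + (-1)·-2, 1·6 + 0·-2] = (2, 6)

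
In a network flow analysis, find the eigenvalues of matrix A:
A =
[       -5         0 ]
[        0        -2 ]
λ = -5, -2

Solve det(A - λI) = 0. For a 2×2 matrix the characteristic equation is λ² - (trace)λ + det = 0.
trace(A) = a + d = -5 - 2 = -7.
det(A) = a*d - b*c = (-5)*(-2) - (0)*(0) = 10 - 0 = 10.
Characteristic equation: λ² - (-7)λ + (10) = 0.
Discriminant = (-7)² - 4*(10) = 49 - 40 = 9.
λ = (-7 ± √9) / 2 = (-7 ± 3) / 2 = -5, -2.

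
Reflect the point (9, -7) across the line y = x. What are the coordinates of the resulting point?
(-7, 9)

Reflection across line y = x: (9, -7) → (-7, 9)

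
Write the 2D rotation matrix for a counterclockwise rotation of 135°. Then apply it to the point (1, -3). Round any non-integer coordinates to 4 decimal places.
R = [[-√2/2, -√2/2], [√2/2, -√2/2]]; R·(1, -3) = (1.4142, 2.8284)

Rotation matrix formula: R(θ) = [[cos θ, -sin θ], [sin θ, cos θ]]
For θ = 135°:
cos(135°) = -√2/2
sin(135°) = √2/2
R = [[-√2/2, -√2/2], [√2/2, -√2/2]]
Apply to (1, -3): [-√2/2·1 + (-√2/2)·-3, √2/2·1 + -√2/2·-3] = (1.4142, 2.8284)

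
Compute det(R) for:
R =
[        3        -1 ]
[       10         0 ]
det(R) = 10

For a 2×2 matrix [[a, b], [c, d]], det = a*d - b*c.
det(R) = (3)*(0) - (-1)*(10) = 0 + 10 = 10.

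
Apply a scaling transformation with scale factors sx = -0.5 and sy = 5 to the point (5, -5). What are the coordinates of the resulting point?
(-2.5, -25)

Scaling matrix:
[[-0.50, 0], [0, 5]]
Result: (5 × -0.5, -5 × 5) = (-2.5, -25)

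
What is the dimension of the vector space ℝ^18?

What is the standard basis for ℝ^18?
Dimension = 18; standard basis = {e_1, e_2, e_3, …, e_18}

ℝ^18 is the space of 18-tuples of real numbers; its dimension is 18.
The standard basis consists of 18 vectors: e_1, e_2, e_3, …, e_18, where e_i is the vector with 1 in position i and 0 elsewhere.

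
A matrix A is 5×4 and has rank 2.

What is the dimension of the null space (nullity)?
2

The rank-nullity theorem for an m×n matrix states:
rank(A) + nullity(A) = n (the number of columns).
Here n = 4 and rank(A) = 2, so nullity(A) = 4 - 2 = 2.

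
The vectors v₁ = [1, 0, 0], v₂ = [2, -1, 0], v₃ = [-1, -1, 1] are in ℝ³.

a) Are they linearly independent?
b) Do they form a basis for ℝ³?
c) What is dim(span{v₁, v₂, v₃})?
Yes independent, yes basis, dim = 3

Stack v₁, v₂, v₃ as rows of a 3×3 matrix.
[[1, 0, 0]; [2, -1, 0]; [-1, -1, 1]] is already lower triangular with nonzero diagonal entries (1, -1, 1), so its determinant is the product of the diagonal entries, det = (1)·(-1)·(1) = -1 ≠ 0, and the rows are linearly independent.
Three linearly independent vectors in ℝ³ form a basis for ℝ³, so dim(span{v₁,v₂,v₃}) = 3.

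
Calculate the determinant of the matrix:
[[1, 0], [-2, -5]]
-5

For a 2×2 matrix [[a, b], [c, d]], det = ad - bc
det = (1)(-5) - (0)(-2) = -5 - 0 = -5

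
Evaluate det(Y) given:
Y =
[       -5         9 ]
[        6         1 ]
det(Y) = -59

For a 2×2 matrix [[a, b], [c, d]], det = a*d - b*c.
det(Y) = (-5)*(1) - (9)*(6) = -5 - 54 = -59.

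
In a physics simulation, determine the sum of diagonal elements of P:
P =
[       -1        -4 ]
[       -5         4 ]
tr(P) = -1 + 4 = 3

The trace of a square matrix is the sum of its diagonal entries.
Diagonal entries of P: P[0][0] = -1, P[1][1] = 4.
tr(P) = -1 + 4 = 3.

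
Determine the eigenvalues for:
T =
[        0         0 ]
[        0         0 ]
λ = 0, 0

Solve det(T - λI) = 0. For a 2×2 matrix the characteristic equation is λ² - (trace)λ + det = 0.
trace(T) = a + d = 0 + 0 = 0.
det(T) = a*d - b*c = (0)*(0) - (0)*(0) = 0 - 0 = 0.
Characteristic equation: λ² - (0)λ + (0) = 0.
Discriminant = (0)² - 4*(0) = 0 - 0 = 0.
λ = (0 ± √0) / 2 = (0 ± 0) / 2 = 0, 0.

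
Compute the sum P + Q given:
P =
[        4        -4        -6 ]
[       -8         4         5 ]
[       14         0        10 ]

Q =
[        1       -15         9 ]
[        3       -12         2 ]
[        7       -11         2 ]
P + Q =
[        5       -19         3 ]
[       -5        -8         7 ]
[       21       -11        12 ]

Matrix addition is elementwise: (P+Q)[i][j] = P[i][j] + Q[i][j].
  (P+Q)[0][0] = (4) + (1) = 5
  (P+Q)[0][1] = (-4) + (-15) = -19
  (P+Q)[0][2] = (-6) + (9) = 3
  (P+Q)[1][0] = (-8) + (3) = -5
  (P+Q)[1][1] = (4) + (-12) = -8
  (P+Q)[1][2] = (5) + (2) = 7
  (P+Q)[2][0] = (14) + (7) = 21
  (P+Q)[2][1] = (0) + (-11) = -11
  (P+Q)[2][2] = (10) + (2) = 12
P + Q =
[        5       -19         3 ]
[       -5        -8         7 ]
[       21       -11        12 ]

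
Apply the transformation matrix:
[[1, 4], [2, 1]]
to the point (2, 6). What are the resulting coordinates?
(26, 10)

Matrix multiplication:
[[1, 4], [2, 1]] × [2, 6]ᵀ
= [1×2 + 4×6, 2×2 + 1×6]ᵀ
= [26.0000, 10.0000]ᵀ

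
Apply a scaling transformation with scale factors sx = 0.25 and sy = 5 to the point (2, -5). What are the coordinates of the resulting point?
(0.5, -25)

Scaling matrix:
[[0.25, 0], [0, 5]]
Result: (2 × 0.25, -5 × 5) = (0.5, -25)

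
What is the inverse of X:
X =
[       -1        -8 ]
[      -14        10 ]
det(X) = -122
X⁻¹ =
[    -5/61     -4/61 ]
[    -7/61     1/122 ]

For a 2×2 matrix X = [[a, b], [c, d]] with det(X) ≠ 0, X⁻¹ = (1/det(X)) * [[d, -b], [-c, a]].
det(X) = (-1)*(10) - (-8)*(-14) = -10 - 112 = -122.
X⁻¹ = (1/-122) * [[10, 8], [14, -1]].
Dividing each entry by -122 and reducing:
X⁻¹ =
[    -5/61     -4/61 ]
[    -7/61     1/122 ]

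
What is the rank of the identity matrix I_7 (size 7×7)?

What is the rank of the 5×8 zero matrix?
rank(I_7) = 7, rank(0) = 0

The identity I_7 has 7 columns that are the standard basis vectors e_1, …, e_7. These are linearly independent, so all 7 columns are pivots and rank(I_7) = 7.
The 5×8 zero matrix has every entry zero, so every row is the zero row and there are no pivots; rank(0) = 0.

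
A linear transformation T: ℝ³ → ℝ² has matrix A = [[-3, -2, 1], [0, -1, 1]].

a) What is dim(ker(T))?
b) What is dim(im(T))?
dim(ker) = 1, dim(im) = 2

The two rows are not scalar multiples of one another (no single k satisfies row 2 = k × row 1), so they are linearly independent.
Thus rank(A) = 2.
dim(im(T)) = rank(A) = 2.
By the rank-nullity theorem applied to T: ℝ³ → ℝ², rank(A) + nullity(A) = 3 (the domain dimension), so dim(ker(T)) = 3 - 2 = 1.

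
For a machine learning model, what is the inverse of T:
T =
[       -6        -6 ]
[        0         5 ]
det(T) = -30
T⁻¹ =
[     -1/6      -1/5 ]
[        0       1/5 ]

For a 2×2 matrix T = [[a, b], [c, d]] with det(T) ≠ 0, T⁻¹ = (1/det(T)) * [[d, -b], [-c, a]].
det(T) = (-6)*(5) - (-6)*(0) = -30 - 0 = -30.
T⁻¹ = (1/-30) * [[5, 6], [0, -6]].
Dividing each entry by -30 and reducing:
T⁻¹ =
[     -1/6      -1/5 ]
[        0       1/5 ]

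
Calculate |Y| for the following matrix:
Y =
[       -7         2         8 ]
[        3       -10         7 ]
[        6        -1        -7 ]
det(Y) = 43

Expand along row 0 (cofactor expansion): det(Y) = a*(e*i - f*h) - b*(d*i - f*g) + c*(d*h - e*g), where the 3×3 is [[a, b, c], [d, e, f], [g, h, i]].
Minor M_00 = (-10)*(-7) - (7)*(-1) = 70 + 7 = 77.
Minor M_01 = (3)*(-7) - (7)*(6) = -21 - 42 = -63.
Minor M_02 = (3)*(-1) - (-10)*(6) = -3 + 60 = 57.
det(Y) = (-7)*(77) - (2)*(-63) + (8)*(57) = -539 + 126 + 456 = 43.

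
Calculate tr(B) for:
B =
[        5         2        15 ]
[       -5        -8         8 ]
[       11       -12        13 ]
tr(B) = 5 - 8 + 13 = 10

The trace of a square matrix is the sum of its diagonal entries.
Diagonal entries of B: B[0][0] = 5, B[1][1] = -8, B[2][2] = 13.
tr(B) = 5 - 8 + 13 = 10.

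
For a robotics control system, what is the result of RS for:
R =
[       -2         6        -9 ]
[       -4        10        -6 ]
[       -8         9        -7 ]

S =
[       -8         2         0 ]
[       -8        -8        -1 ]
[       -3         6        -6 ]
RS =
[       -5      -106        48 ]
[      -30      -124        26 ]
[       13      -130        33 ]

Matrix multiplication: (RS)[i][j] = sum over k of R[i][k] * S[k][j].
  (RS)[0][0] = (-2)*(-8) + (6)*(-8) + (-9)*(-3) = -5
  (RS)[0][1] = (-2)*(2) + (6)*(-8) + (-9)*(6) = -106
  (RS)[0][2] = (-2)*(0) + (6)*(-1) + (-9)*(-6) = 48
  (RS)[1][0] = (-4)*(-8) + (10)*(-8) + (-6)*(-3) = -30
  (RS)[1][1] = (-4)*(2) + (10)*(-8) + (-6)*(6) = -124
  (RS)[1][2] = (-4)*(0) + (10)*(-1) + (-6)*(-6) = 26
  (RS)[2][0] = (-8)*(-8) + (9)*(-8) + (-7)*(-3) = 13
  (RS)[2][1] = (-8)*(2) + (9)*(-8) + (-7)*(6) = -130
  (RS)[2][2] = (-8)*(0) + (9)*(-1) + (-7)*(-6) = 33
RS =
[       -5      -106        48 ]
[      -30      -124        26 ]
[       13      -130        33 ]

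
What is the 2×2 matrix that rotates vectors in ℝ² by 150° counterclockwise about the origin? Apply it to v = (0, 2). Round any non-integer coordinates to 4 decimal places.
R = [[-√3/2, -1/2], [1/2, -√3/2]]; R·v = (-1.0000, -1.7321)

A counterclockwise rotation by angle θ in ℝ² has matrix R(θ) = [[cos θ, -sin θ], [sin θ, cos θ]].
For θ = 150°: cos θ = -√3/2, sin θ = 1/2.
R(150°) = [[-√3/2, -1/2], [1/2, -√3/2]].
R·v = [-√3/2·0 + (-1/2)·2, 1/2·0 + -√3/2·2] = (-1.0000, -1.7321).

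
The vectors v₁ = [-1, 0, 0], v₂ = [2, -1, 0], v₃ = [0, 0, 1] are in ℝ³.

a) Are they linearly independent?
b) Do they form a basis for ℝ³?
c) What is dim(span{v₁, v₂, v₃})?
Yes independent, yes basis, dim = 3

Stack v₁, v₂, v₃ as rows of a 3×3 matrix.
[[-1, 0, 0]; [2, -1, 0]; [0, 0, 1]] is already lower triangular with nonzero diagonal entries (-1, -1, 1), so its determinant is the product of the diagonal entries, det = (-1)·(-1)·(1) = 1 ≠ 0, and the rows are linearly independent.
Three linearly independent vectors in ℝ³ form a basis for ℝ³, so dim(span{v₁,v₂,v₃}) = 3.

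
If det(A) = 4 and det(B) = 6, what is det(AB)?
24

Use the multiplicative property of determinants: det(AB) = det(A)*det(B).
det(AB) = (4)*(6) = 24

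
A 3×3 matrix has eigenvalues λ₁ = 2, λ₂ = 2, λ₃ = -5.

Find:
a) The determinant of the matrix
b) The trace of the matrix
det = -20, trace = -1

Two standard eigenvalue identities:
- det(A) equals the product of the eigenvalues (counted with multiplicity).
- trace(A) equals the sum of the eigenvalues.
det(A) = (2)*(2)*(-5) = -20.
trace(A) = 2 + 2 - 5 = -1.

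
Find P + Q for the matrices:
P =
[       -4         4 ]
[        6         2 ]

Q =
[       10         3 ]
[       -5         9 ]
P + Q =
[        6         7 ]
[        1        11 ]

Matrix addition is elementwise: (P+Q)[i][j] = P[i][j] + Q[i][j].
  (P+Q)[0][0] = (-4) + (10) = 6
  (P+Q)[0][1] = (4) + (3) = 7
  (P+Q)[1][0] = (6) + (-5) = 1
  (P+Q)[1][1] = (2) + (9) = 11
P + Q =
[        6         7 ]
[        1        11 ]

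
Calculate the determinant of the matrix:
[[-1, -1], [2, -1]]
3

For a 2×2 matrix [[a, b], [c, d]], det = ad - bc
det = (-1)(-1) - (-1)(2) = 1 - -2 = 3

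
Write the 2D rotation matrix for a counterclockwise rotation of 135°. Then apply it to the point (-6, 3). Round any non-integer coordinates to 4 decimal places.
R = [[-√2/2, -√2/2], [√2/2, -√2/2]]; R·(-6, 3) = (2.1213, -6.3640)

Rotation matrix formula: R(θ) = [[cos θ, -sin θ], [sin θ, cos θ]]
For θ = 135°:
cos(135°) = -√2/2
sin(135°) = √2/2
R = [[-√2/2, -√2/2], [√2/2, -√2/2]]
Apply to (-6, 3): [-√2/2·-6 + (-√2/2)·3, √2/2·-6 + -√2/2·3] = (2.1213, -6.3640)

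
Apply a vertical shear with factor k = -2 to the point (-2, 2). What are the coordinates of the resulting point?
(-2, 6)

Shear matrix for vertical shear with factor k = -2:
[[1, 0], [-2, 1]]
Result: (-2, 2) → (-2, 6)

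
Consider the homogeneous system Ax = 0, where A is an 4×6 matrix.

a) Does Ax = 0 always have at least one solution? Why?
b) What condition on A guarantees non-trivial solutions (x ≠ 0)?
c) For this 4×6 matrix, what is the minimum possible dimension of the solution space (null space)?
a) Yes, x = 0 is always a solution. b) When A has linearly dependent columns (rank < n). c) Minimum nullity = 2.

a) x = 0 satisfies A·0 = 0, so the zero vector is always a solution.
b) Non-trivial solutions exist iff the columns of A are linearly dependent, equivalently rank(A) < n (the number of columns).
c) By rank-nullity, rank(A) + nullity(A) = n = 6. Since A has only 4 rows, rank(A) ≤ 4, so nullity(A) ≥ 6 - 4 = 2.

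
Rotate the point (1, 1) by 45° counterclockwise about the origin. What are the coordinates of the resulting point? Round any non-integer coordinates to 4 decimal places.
(0.0000, 1.4142)

Rotation matrix R(θ) = [[cos θ, -sin θ], [sin θ, cos θ]]; for θ = 45°:
R = [[√2/2, -√2/2], [√2/2, √2/2]]
Result: R × [1, 1]ᵀ = [√2/2·1 + (-√2/2)·1, √2/2·1 + (√2/2)·1]ᵀ = (0.0000, 1.4142)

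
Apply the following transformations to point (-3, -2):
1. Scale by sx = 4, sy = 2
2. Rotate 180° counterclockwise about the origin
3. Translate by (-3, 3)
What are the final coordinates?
(9, 7)

Step 1: Scale → (-12, -4)
Step 2: Rotate 180° → (12, 4)
Step 3: Translate → (9, 7)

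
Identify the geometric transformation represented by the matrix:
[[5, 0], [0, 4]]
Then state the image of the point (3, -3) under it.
non-uniform scaling by (5, 4); image of (3, -3) is (15, -12)

This is diagonal with distinct entries, so it scales the x-axis by 5 and the y-axis by 4.
The matrix [[5, 0], [0, 4]] represents: non-uniform scaling by (5, 4).
Applying it to (3, -3): [5·3 + 0·-3, 0·3 + 4·-3] = (15, -12).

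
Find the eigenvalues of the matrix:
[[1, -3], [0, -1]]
λ = -1 and λ = 1

Characteristic equation: det(A - λI) = 0
λ² - (trace)λ + (det) = 0
λ² - (0)λ + (-1) = 0
λ² - 0λ - 1 = 0
Solving: λ = -1, 1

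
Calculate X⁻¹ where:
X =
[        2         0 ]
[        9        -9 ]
det(X) = -18
X⁻¹ =
[      1/2         0 ]
[      1/2      -1/9 ]

For a 2×2 matrix X = [[a, b], [c, d]] with det(X) ≠ 0, X⁻¹ = (1/det(X)) * [[d, -b], [-c, a]].
det(X) = (2)*(-9) - (0)*(9) = -18 - 0 = -18.
X⁻¹ = (1/-18) * [[-9, 0], [-9, 2]].
Dividing each entry by -18 and reducing:
X⁻¹ =
[      1/2         0 ]
[      1/2      -1/9 ]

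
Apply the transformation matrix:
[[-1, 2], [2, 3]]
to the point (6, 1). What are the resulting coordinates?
(-4, 15)

Matrix multiplication:
[[-1, 2], [2, 3]] × [6, 1]ᵀ
= [-1×6 + 2×1, 2×6 + 3×1]ᵀ
= [-4.0000, 15.0000]ᵀ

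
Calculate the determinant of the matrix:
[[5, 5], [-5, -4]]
5

For a 2×2 matrix [[a, b], [c, d]], det = ad - bc
det = (5)(-4) - (5)(-5) = -20 - -25 = 5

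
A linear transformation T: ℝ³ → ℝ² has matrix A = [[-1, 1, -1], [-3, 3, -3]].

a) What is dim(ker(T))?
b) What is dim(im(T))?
dim(ker) = 2, dim(im) = 1

Observe that row 2 = 3 × row 1 (so the rows are linearly dependent).
Thus rank(A) = 1 (only one linearly independent row).
dim(im(T)) = rank(A) = 1.
By the rank-nullity theorem applied to T: ℝ³ → ℝ², rank(A) + nullity(A) = 3 (the domain dimension), so dim(ker(T)) = 3 - 1 = 2.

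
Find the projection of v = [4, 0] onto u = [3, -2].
[36/13, -24/13]

The projection of v onto u is proj_u(v) = ((v·u) / (u·u)) · u.
v·u = (4)*(3) + (0)*(-2) = 12.
u·u = (3)*(3) + (-2)*(-2) = 13.
coefficient = 12 / 13 = 12/13.
proj_u(v) = 12/13 · [3, -2] = [36/13, -24/13].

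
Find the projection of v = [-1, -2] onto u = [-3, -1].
[-3/2, -1/2]

The projection of v onto u is proj_u(v) = ((v·u) / (u·u)) · u.
v·u = (-1)*(-3) + (-2)*(-1) = 5.
u·u = (-3)*(-3) + (-1)*(-1) = 10.
coefficient = 5 / 10 = 1/2.
proj_u(v) = 1/2 · [-3, -1] = [-3/2, -1/2].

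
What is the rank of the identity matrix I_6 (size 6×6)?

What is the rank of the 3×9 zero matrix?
rank(I_6) = 6, rank(0) = 0

The identity I_6 has 6 columns that are the standard basis vectors e_1, …, e_6. These are linearly independent, so all 6 columns are pivots and rank(I_6) = 6.
The 3×9 zero matrix has every entry zero, so every row is the zero row and there are no pivots; rank(0) = 0.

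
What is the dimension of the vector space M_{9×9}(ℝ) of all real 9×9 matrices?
Dimension = 81

A real 9×9 matrix is determined by its 9·9 = 81 independent entries.
A standard basis is {E_ij : 1 ≤ i ≤ 9, 1 ≤ j ≤ 9}, where E_ij has a 1 in position (i, j) and 0 elsewhere — there are 81 such matrices, and they are linearly independent and span M_{9×9}(ℝ).
Therefore dim(M_{9×9}(ℝ)) = 81.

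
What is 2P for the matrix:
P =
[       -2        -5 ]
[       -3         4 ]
2P =
[       -4       -10 ]
[       -6         8 ]

Scalar multiplication is elementwise: (2P)[i][j] = 2 * P[i][j].
  (2P)[0][0] = 2 * (-2) = -4
  (2P)[0][1] = 2 * (-5) = -10
  (2P)[1][0] = 2 * (-3) = -6
  (2P)[1][1] = 2 * (4) = 8
2P =
[       -4       -10 ]
[       -6         8 ]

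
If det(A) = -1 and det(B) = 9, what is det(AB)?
-9

Use the multiplicative property of determinants: det(AB) = det(A)*det(B).
det(AB) = (-1)*(9) = -9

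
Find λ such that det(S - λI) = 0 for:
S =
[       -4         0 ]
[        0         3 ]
λ = -4, 3

Solve det(S - λI) = 0. For a 2×2 matrix the characteristic equation is λ² - (trace)λ + det = 0.
trace(S) = a + d = -4 + 3 = -1.
det(S) = a*d - b*c = (-4)*(3) - (0)*(0) = -12 - 0 = -12.
Characteristic equation: λ² - (-1)λ + (-12) = 0.
Discriminant = (-1)² - 4*(-12) = 1 + 48 = 49.
λ = (-1 ± √49) / 2 = (-1 ± 7) / 2 = -4, 3.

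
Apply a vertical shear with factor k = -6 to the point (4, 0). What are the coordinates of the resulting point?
(4, -24)

Shear matrix for vertical shear with factor k = -6:
[[1, 0], [-6, 1]]
Result: (4, 0) → (4, -24)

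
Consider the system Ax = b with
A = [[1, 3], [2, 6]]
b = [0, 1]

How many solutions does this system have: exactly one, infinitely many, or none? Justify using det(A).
No solution

det(A) = (1)*(6) - (3)*(2) = 0, so A is singular.
The column space of A is span(column 1) = span([1, 2]).
b = [0, 1] is not a scalar multiple of column 1, so b ∉ column space and the system is inconsistent — no solution.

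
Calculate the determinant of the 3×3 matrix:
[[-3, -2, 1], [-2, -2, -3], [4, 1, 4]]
29

Expansion along first row:
det = -3·det([[-2,-3],[1,4]]) - -2·det([[-2,-3],[4,4]]) + 1·det([[-2,-2],[4,1]])
    = -3·(-2·4 - -3·1) - -2·(-2·4 - -3·4) + 1·(-2·1 - -2·4)
    = -3·-5 - -2·4 + 1·6
    = 15 + 8 + 6 = 29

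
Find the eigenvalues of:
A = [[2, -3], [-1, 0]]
λ = -1, 3

Solve det(A - λI) = 0. For a 2×2 matrix this is λ² - (trace)λ + det = 0.
trace(A) = 2 + 0 = 2.
det(A) = (2)*(0) - (-3)*(-1) = 0 - 3 = -3.
Characteristic equation: λ² - (2)λ + (-3) = 0.
Discriminant: (2)² - 4*(-3) = 4 + 12 = 16.
Roots: λ = (2 ± √16) / 2 = -1, 3.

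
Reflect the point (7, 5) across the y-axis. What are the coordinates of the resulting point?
(-7, 5)

Reflection across y-axis: (7, 5) → (-7, 5)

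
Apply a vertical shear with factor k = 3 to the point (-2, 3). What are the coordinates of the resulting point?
(-2, -3)

Shear matrix for vertical shear with factor k = 3:
[[1, 0], [3, 1]]
Result: (-2, 3) → (-2, -3)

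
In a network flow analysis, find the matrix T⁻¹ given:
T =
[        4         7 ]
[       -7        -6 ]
det(T) = 25
T⁻¹ =
[    -6/25     -7/25 ]
[     7/25      4/25 ]

For a 2×2 matrix T = [[a, b], [c, d]] with det(T) ≠ 0, T⁻¹ = (1/det(T)) * [[d, -b], [-c, a]].
det(T) = (4)*(-6) - (7)*(-7) = -24 + 49 = 25.
T⁻¹ = (1/25) * [[-6, -7], [7, 4]].
Dividing each entry by 25 and reducing:
T⁻¹ =
[    -6/25     -7/25 ]
[     7/25      4/25 ]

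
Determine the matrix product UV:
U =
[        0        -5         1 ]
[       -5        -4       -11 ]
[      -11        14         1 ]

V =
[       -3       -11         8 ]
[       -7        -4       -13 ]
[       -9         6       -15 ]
UV =
[       26        26        50 ]
[      142         5       177 ]
[      -74        71      -285 ]

Matrix multiplication: (UV)[i][j] = sum over k of U[i][k] * V[k][j].
  (UV)[0][0] = (0)*(-3) + (-5)*(-7) + (1)*(-9) = 26
  (UV)[0][1] = (0)*(-11) + (-5)*(-4) + (1)*(6) = 26
  (UV)[0][2] = (0)*(8) + (-5)*(-13) + (1)*(-15) = 50
  (UV)[1][0] = (-5)*(-3) + (-4)*(-7) + (-11)*(-9) = 142
  (UV)[1][1] = (-5)*(-11) + (-4)*(-4) + (-11)*(6) = 5
  (UV)[1][2] = (-5)*(8) + (-4)*(-13) + (-11)*(-15) = 177
  (UV)[2][0] = (-11)*(-3) + (14)*(-7) + (1)*(-9) = -74
  (UV)[2][1] = (-11)*(-11) + (14)*(-4) + (1)*(6) = 71
  (UV)[2][2] = (-11)*(8) + (14)*(-13) + (1)*(-15) = -285
UV =
[       26        26        50 ]
[      142         5       177 ]
[      -74        71      -285 ]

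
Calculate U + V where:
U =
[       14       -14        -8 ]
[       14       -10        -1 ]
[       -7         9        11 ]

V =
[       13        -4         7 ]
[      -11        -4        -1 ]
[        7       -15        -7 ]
U + V =
[       27       -18        -1 ]
[        3       -14        -2 ]
[        0        -6         4 ]

Matrix addition is elementwise: (U+V)[i][j] = U[i][j] + V[i][j].
  (U+V)[0][0] = (14) + (13) = 27
  (U+V)[0][1] = (-14) + (-4) = -18
  (U+V)[0][2] = (-8) + (7) = -1
  (U+V)[1][0] = (14) + (-11) = 3
  (U+V)[1][1] = (-10) + (-4) = -14
  (U+V)[1][2] = (-1) + (-1) = -2
  (U+V)[2][0] = (-7) + (7) = 0
  (U+V)[2][1] = (9) + (-15) = -6
  (U+V)[2][2] = (11) + (-7) = 4
U + V =
[       27       -18        -1 ]
[        3       -14        -2 ]
[        0        -6         4 ]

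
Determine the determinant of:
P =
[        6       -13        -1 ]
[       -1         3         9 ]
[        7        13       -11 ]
det(P) = -1542

Expand along row 0 (cofactor expansion): det(P) = a*(e*i - f*h) - b*(d*i - f*g) + c*(d*h - e*g), where the 3×3 is [[a, b, c], [d, e, f], [g, h, i]].
Minor M_00 = (3)*(-11) - (9)*(13) = -33 - 117 = -150.
Minor M_01 = (-1)*(-11) - (9)*(7) = 11 - 63 = -52.
Minor M_02 = (-1)*(13) - (3)*(7) = -13 - 21 = -34.
det(P) = (6)*(-150) - (-13)*(-52) + (-1)*(-34) = -900 - 676 + 34 = -1542.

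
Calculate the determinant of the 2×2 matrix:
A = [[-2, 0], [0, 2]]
-4

For A = [[a, b], [c, d]], det(A) = a*d - b*c.
det(A) = (-2)*(2) - (0)*(0) = -4 - 0 = -4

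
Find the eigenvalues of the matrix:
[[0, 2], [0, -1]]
λ = -1 and λ = 0

Characteristic equation: det(A - λI) = 0
λ² - (trace)λ + (det) = 0
λ² - (-1)λ + (0) = 0
λ² + 1λ + 0 = 0
Solving: λ = -1, 0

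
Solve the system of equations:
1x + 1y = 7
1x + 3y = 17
x = 2, y = 5

Use elimination (row reduction):
Equation 1: 1x + 1y = 7.
Equation 2: 1x + 3y = 17.
Multiply Eq1 by 1 and Eq2 by 1: 1x + 1y = 7;  1x + 3y = 17.
Subtract: (2)y = 10, so y = 5.
Back-substitute into Eq1: 1x + 1*(5) = 7, so x = 2.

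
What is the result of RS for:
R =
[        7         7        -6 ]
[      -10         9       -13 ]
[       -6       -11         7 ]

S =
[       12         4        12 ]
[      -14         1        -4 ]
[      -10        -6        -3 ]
RS =
[       46        71        74 ]
[     -116        47      -117 ]
[       12       -77       -49 ]

Matrix multiplication: (RS)[i][j] = sum over k of R[i][k] * S[k][j].
  (RS)[0][0] = (7)*(12) + (7)*(-14) + (-6)*(-10) = 46
  (RS)[0][1] = (7)*(4) + (7)*(1) + (-6)*(-6) = 71
  (RS)[0][2] = (7)*(12) + (7)*(-4) + (-6)*(-3) = 74
  (RS)[1][0] = (-10)*(12) + (9)*(-14) + (-13)*(-10) = -116
  (RS)[1][1] = (-10)*(4) + (9)*(1) + (-13)*(-6) = 47
  (RS)[1][2] = (-10)*(12) + (9)*(-4) + (-13)*(-3) = -117
  (RS)[2][0] = (-6)*(12) + (-11)*(-14) + (7)*(-10) = 12
  (RS)[2][1] = (-6)*(4) + (-11)*(1) + (7)*(-6) = -77
  (RS)[2][2] = (-6)*(12) + (-11)*(-4) + (7)*(-3) = -49
RS =
[       46        71        74 ]
[     -116        47      -117 ]
[       12       -77       -49 ]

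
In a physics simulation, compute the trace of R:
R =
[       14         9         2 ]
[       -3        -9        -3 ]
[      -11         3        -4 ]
tr(R) = 14 - 9 - 4 = 1

The trace of a square matrix is the sum of its diagonal entries.
Diagonal entries of R: R[0][0] = 14, R[1][1] = -9, R[2][2] = -4.
tr(R) = 14 - 9 - 4 = 1.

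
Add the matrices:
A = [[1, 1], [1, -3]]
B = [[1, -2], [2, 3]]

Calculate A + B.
[[2, -1], [3, 0]]

Add corresponding elements:
(1)+(1)=2
(1)+(-2)=-1
(1)+(2)=3
(-3)+(3)=0
A + B = [[2, -1], [3, 0]]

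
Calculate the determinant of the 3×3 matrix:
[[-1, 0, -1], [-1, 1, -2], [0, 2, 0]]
-2

Expansion along first row:
det = -1·det([[1,-2],[2,0]]) - 0·det([[-1,-2],[0,0]]) + -1·det([[-1,1],[0,2]])
    = -1·(1·0 - -2·2) - 0·(-1·0 - -2·0) + -1·(-1·2 - 1·0)
    = -1·4 - 0·0 + -1·-2
    = -4 + 0 + 2 = -2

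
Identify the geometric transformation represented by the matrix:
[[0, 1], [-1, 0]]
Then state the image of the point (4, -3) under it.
rotation by 90° clockwise (i.e., 270° counterclockwise); image of (4, -3) is (-3, -4)

This matches the form [[cos θ, -sin θ], [sin θ, cos θ]] of a rotation matrix; reading off cos θ and sin θ gives the angle.
The matrix [[0, 1], [-1, 0]] represents: rotation by 90° clockwise (i.e., 270° counterclockwise).
Applying it to (4, -3): [0·4 + 1·-3, -1·4 + 0·-3] = (-3, -4).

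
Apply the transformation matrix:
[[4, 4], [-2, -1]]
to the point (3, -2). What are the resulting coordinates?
(4, -4)

Matrix multiplication:
[[4, 4], [-2, -1]] × [3, -2]ᵀ
= [4×3 + 4×-2, -2×3 + -1×-2]ᵀ
= [4.0000, -4.0000]ᵀ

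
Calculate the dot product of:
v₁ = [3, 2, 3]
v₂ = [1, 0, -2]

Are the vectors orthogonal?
-3, No

The dot product is the sum of products of corresponding components.
v₁·v₂ = (3)*(1) + (2)*(0) + (3)*(-2) = 3 + 0 - 6 = -3.
Two vectors are orthogonal iff their dot product is 0; here the dot product is -3, so the vectors are not orthogonal.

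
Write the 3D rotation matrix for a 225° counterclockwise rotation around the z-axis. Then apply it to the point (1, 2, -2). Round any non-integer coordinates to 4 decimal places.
R = [[-√2/2, √2/2, 0], [-√2/2, -√2/2, 0], [0, 0, 1]]; R·(1, 2, -2) = (0.7071, -2.1213, -2.0000)

Rotation matrix for 225° around z-axis:
cos(225°) = -√2/2, sin(225°) = -√2/2
R = [[-√2/2, √2/2, 0], [-√2/2, -√2/2, 0], [0, 0, 1]]
Apply to (1, 2, -2): R·[1, 2, -2]ᵀ = (0.7071, -2.1213, -2.0000)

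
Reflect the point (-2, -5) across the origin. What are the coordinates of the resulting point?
(2, 5)

Reflection across origin: (-2, -5) → (2, 5)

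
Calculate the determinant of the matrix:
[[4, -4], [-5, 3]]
-8

For a 2×2 matrix [[a, b], [c, d]], det = ad - bc
det = (4)(3) - (-4)(-5) = 12 - 20 = -8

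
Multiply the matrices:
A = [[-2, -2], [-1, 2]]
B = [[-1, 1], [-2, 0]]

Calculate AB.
[[6, -2], [-3, -1]]

Each entry (i,j) of AB = sum over k of A[i][k]*B[k][j].
(AB)[0][0] = (-2)*(-1) + (-2)*(-2) = 6
(AB)[0][1] = (-2)*(1) + (-2)*(0) = -2
(AB)[1][0] = (-1)*(-1) + (2)*(-2) = -3
(AB)[1][1] = (-1)*(1) + (2)*(0) = -1
AB = [[6, -2], [-3, -1]]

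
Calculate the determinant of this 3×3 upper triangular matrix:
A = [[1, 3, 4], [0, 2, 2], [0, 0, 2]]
4

The determinant of a triangular matrix is the product of its diagonal entries (the off-diagonal entries above the diagonal do not affect it).
det(A) = (1) * (2) * (2) = 4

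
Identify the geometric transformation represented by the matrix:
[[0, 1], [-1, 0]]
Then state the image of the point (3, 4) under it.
rotation by 90° clockwise (i.e., 270° counterclockwise); image of (3, 4) is (4, -3)

This matches the form [[cos θ, -sin θ], [sin θ, cos θ]] of a rotation matrix; reading off cos θ and sin θ gives the angle.
The matrix [[0, 1], [-1, 0]] represents: rotation by 90° clockwise (i.e., 270° counterclockwise).
Applying it to (3, 4): [0·3 + 1·4, -1·3 + 0·4] = (4, -3).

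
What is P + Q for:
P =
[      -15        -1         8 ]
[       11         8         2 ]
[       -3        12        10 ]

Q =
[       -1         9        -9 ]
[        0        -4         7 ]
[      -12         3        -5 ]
P + Q =
[      -16         8        -1 ]
[       11         4         9 ]
[      -15        15         5 ]

Matrix addition is elementwise: (P+Q)[i][j] = P[i][j] + Q[i][j].
  (P+Q)[0][0] = (-15) + (-1) = -16
  (P+Q)[0][1] = (-1) + (9) = 8
  (P+Q)[0][2] = (8) + (-9) = -1
  (P+Q)[1][0] = (11) + (0) = 11
  (P+Q)[1][1] = (8) + (-4) = 4
  (P+Q)[1][2] = (2) + (7) = 9
  (P+Q)[2][0] = (-3) + (-12) = -15
  (P+Q)[2][1] = (12) + (3) = 15
  (P+Q)[2][2] = (10) + (-5) = 5
P + Q =
[      -16         8        -1 ]
[       11         4         9 ]
[      -15        15         5 ]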